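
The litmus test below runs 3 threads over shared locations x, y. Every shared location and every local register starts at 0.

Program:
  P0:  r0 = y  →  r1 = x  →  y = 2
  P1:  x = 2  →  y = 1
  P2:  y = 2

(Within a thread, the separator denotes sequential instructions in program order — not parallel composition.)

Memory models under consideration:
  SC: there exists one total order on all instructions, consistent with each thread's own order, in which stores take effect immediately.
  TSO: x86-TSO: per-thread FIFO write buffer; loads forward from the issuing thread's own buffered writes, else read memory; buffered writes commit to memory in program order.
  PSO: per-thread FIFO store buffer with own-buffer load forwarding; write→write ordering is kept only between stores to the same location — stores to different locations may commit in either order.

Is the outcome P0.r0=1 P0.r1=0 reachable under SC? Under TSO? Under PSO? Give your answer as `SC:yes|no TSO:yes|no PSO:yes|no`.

SC:no TSO:no PSO:yes

outcome vector order: (P0.r0,P0.r1)
[SC] allowed = {(0,0) (0,2) (1,2) (2,0) (2,2)}
[TSO] allowed = {(0,0) (0,2) (1,2) (2,0) (2,2)}
[PSO] allowed = {(0,0) (0,2) (1,0) (1,2) (2,0) (2,2)}
target (1,0) ∈ {PSO}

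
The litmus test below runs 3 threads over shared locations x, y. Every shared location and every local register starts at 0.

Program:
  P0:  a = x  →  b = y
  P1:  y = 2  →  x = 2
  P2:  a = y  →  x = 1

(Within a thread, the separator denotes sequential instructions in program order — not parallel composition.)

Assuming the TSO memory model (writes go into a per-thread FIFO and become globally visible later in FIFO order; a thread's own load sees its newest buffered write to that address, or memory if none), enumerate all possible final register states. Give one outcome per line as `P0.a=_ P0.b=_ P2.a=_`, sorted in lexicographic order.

P0.a=0 P0.b=0 P2.a=0
P0.a=0 P0.b=0 P2.a=2
P0.a=0 P0.b=2 P2.a=0
P0.a=0 P0.b=2 P2.a=2
P0.a=1 P0.b=0 P2.a=0
P0.a=1 P0.b=2 P2.a=0
P0.a=1 P0.b=2 P2.a=2
P0.a=2 P0.b=2 P2.a=0
P0.a=2 P0.b=2 P2.a=2

outcome vector order: (P0.a,P0.b,P2.a)
|TSO outcomes| = 9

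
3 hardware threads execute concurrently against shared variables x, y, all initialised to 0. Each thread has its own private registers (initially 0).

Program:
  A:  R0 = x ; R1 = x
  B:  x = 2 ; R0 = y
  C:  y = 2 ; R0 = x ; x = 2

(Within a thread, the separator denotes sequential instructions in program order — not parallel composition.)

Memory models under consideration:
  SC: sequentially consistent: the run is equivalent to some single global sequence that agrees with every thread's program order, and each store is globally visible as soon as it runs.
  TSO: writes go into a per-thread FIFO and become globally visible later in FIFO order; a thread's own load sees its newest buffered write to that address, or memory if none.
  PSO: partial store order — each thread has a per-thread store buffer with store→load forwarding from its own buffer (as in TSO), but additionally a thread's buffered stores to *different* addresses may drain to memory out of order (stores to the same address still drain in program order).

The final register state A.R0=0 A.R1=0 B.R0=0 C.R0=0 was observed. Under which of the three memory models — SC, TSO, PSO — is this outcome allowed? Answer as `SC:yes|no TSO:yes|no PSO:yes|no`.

SC:no TSO:yes PSO:yes

outcome vector order: (A.R0,A.R1,B.R0,C.R0)
[SC] allowed = {<0 0 0 2> <0 0 2 0> <0 0 2 2> <0 2 0 2> <0 2 2 0> <0 2 2 2> <2 2 0 2> <2 2 2 0> <2 2 2 2>}
[TSO] allowed = {<0 0 0 0> <0 0 0 2> <0 0 2 0> <0 0 2 2> <0 2 0 0> <0 2 0 2> <0 2 2 0> <0 2 2 2> <2 2 0 0> <2 2 0 2> <2 2 2 0> <2 2 2 2>}
[PSO] allowed = {<0 0 0 0> <0 0 0 2> <0 0 2 0> <0 0 2 2> <0 2 0 0> <0 2 0 2> <0 2 2 0> <0 2 2 2> <2 2 0 0> <2 2 0 2> <2 2 2 0> <2 2 2 2>}
target <0 0 0 0> ∈ {TSO,PSO}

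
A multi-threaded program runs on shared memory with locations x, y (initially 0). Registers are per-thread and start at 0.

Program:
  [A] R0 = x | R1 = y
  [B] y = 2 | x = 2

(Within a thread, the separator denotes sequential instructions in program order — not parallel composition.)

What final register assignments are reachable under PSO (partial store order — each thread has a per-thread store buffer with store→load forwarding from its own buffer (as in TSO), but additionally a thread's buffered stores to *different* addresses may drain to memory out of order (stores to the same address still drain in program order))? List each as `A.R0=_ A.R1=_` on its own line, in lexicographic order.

outcome vector order: (A.R0,A.R1)
|PSO outcomes| = 4

A.R0=0 A.R1=0
A.R0=0 A.R1=2
A.R0=2 A.R1=0
A.R0=2 A.R1=2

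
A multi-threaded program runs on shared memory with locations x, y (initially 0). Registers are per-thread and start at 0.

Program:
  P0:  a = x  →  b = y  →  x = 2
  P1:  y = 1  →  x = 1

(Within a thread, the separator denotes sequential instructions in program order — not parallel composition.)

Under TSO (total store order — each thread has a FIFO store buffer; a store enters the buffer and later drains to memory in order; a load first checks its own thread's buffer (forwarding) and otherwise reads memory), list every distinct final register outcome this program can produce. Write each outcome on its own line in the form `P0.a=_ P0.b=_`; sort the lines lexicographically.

outcome vector order: (P0.a,P0.b)
|TSO outcomes| = 3

P0.a=0 P0.b=0
P0.a=0 P0.b=1
P0.a=1 P0.b=1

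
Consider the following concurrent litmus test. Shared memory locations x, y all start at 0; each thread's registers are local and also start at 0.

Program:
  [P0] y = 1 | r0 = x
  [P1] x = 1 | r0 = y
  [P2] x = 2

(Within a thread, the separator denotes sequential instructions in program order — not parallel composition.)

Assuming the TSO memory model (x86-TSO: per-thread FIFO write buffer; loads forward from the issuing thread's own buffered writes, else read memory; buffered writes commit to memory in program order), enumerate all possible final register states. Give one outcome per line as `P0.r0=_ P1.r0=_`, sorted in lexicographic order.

outcome vector order: (P0.r0,P1.r0)
|TSO outcomes| = 6

P0.r0=0 P1.r0=0
P0.r0=0 P1.r0=1
P0.r0=1 P1.r0=0
P0.r0=1 P1.r0=1
P0.r0=2 P1.r0=0
P0.r0=2 P1.r0=1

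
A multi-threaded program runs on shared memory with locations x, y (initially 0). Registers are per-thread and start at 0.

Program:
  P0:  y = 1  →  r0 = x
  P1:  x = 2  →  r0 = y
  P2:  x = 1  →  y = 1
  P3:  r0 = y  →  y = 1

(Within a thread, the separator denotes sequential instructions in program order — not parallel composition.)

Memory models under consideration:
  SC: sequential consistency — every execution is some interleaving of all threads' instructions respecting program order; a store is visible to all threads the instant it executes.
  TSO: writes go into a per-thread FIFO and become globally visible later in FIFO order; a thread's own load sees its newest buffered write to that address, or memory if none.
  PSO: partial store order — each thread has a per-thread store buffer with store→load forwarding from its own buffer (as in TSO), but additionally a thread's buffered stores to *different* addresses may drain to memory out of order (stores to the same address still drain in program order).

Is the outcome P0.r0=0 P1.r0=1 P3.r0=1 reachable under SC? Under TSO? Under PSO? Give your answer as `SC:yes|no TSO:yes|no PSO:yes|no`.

outcome vector order: (P0.r0,P1.r0,P3.r0)
under SC → 010, 011, 100, 101, 110, 111, 200, 201, 210, 211
under TSO → 000, 001, 010, 011, 100, 101, 110, 111, 200, 201, 210, 211
under PSO → 000, 001, 010, 011, 100, 101, 110, 111, 200, 201, 210, 211
target 011 ∈ {SC,TSO,PSO}

SC:yes TSO:yes PSO:yes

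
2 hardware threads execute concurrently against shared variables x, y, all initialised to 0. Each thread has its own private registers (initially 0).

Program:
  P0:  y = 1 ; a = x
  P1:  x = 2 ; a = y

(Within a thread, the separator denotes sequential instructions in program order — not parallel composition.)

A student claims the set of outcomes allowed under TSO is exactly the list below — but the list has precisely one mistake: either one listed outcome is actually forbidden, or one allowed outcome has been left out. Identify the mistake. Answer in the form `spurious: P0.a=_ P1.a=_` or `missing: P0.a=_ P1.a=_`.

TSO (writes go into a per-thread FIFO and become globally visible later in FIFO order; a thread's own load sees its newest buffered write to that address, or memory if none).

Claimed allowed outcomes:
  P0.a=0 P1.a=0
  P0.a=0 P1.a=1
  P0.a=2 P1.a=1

outcome vector order: (P0.a,P1.a)
TSO (4): (0,0), (0,1), (2,0), (2,1)
TSO∖claimed = {(2,0)}

missing: P0.a=2 P1.a=0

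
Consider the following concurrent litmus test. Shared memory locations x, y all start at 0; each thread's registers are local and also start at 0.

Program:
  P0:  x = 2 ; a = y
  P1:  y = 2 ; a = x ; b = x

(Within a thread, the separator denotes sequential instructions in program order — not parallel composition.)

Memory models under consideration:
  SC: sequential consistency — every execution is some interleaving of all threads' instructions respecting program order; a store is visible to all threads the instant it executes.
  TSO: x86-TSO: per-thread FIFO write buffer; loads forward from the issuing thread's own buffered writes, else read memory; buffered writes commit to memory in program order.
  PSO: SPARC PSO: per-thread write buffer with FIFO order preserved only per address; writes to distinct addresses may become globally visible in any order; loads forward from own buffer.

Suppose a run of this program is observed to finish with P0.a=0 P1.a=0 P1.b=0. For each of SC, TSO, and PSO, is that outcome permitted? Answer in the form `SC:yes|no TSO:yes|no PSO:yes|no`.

outcome vector order: (P0.a,P1.a,P1.b)
SC: 4 outcomes — {022 200 202 222}
TSO: 6 outcomes — {000 002 022 200 202 222}
PSO: 6 outcomes — {000 002 022 200 202 222}
target 000 ∈ {TSO,PSO}

SC:no TSO:yes PSO:yes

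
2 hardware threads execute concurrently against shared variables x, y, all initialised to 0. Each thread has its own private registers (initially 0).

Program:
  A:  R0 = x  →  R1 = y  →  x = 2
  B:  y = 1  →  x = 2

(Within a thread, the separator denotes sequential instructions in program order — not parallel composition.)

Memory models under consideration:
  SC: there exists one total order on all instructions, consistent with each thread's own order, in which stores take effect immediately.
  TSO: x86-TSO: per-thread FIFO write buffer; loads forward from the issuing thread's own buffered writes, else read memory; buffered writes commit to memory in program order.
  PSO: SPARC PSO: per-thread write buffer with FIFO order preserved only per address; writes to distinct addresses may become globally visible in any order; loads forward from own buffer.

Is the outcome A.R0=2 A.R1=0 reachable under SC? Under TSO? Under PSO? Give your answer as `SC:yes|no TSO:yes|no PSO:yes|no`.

SC:no TSO:no PSO:yes

outcome vector order: (A.R0,A.R1)
[SC] allowed = {00; 01; 21}
[TSO] allowed = {00; 01; 21}
[PSO] allowed = {00; 01; 20; 21}
target 20 ∈ {PSO}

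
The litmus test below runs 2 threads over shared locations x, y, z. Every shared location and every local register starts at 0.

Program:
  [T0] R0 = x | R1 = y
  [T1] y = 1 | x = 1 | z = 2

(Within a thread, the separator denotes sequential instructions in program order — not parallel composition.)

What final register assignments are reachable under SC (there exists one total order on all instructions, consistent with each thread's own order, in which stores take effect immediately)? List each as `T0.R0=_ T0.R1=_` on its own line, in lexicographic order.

T0.R0=0 T0.R1=0
T0.R0=0 T0.R1=1
T0.R0=1 T0.R1=1

outcome vector order: (T0.R0,T0.R1)
|SC outcomes| = 3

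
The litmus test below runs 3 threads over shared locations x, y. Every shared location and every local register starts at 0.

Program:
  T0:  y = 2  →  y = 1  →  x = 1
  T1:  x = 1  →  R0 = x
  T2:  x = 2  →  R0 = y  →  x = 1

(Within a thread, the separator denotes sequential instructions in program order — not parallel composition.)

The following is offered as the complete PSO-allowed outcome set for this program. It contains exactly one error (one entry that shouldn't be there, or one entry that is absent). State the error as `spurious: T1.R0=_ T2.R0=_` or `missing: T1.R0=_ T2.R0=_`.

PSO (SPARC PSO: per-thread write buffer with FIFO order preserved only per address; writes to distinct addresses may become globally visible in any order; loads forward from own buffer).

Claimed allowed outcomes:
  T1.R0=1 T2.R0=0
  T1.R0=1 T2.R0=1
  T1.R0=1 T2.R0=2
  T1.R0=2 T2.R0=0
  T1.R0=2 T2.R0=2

missing: T1.R0=2 T2.R0=1

outcome vector order: (T1.R0,T2.R0)
PSO (6): <1 0>; <1 1>; <1 2>; <2 0>; <2 1>; <2 2>
PSO∖claimed = {<2 1>}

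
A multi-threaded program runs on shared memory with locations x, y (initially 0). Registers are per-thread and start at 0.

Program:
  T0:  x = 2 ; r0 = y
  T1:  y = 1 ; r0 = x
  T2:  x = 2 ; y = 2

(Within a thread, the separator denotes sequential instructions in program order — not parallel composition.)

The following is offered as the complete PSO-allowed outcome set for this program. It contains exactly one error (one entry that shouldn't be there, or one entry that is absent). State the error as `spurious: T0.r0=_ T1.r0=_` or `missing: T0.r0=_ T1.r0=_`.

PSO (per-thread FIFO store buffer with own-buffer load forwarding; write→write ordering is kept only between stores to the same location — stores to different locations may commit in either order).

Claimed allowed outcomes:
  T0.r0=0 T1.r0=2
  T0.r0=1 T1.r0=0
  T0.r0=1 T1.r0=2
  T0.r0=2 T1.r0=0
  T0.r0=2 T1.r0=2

outcome vector order: (T0.r0,T1.r0)
[PSO] allowed = {00, 02, 10, 12, 20, 22}
PSO∖claimed = {00}

missing: T0.r0=0 T1.r0=0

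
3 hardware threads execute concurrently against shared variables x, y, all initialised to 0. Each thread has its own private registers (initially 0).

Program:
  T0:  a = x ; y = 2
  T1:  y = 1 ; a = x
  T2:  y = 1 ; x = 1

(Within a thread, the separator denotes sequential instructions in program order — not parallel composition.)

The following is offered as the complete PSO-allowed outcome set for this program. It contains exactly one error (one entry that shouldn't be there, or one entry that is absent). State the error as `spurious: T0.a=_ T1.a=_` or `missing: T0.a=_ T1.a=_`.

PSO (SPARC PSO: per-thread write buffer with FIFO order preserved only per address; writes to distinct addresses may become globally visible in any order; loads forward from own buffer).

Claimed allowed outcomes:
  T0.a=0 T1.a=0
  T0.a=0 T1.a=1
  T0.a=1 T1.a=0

outcome vector order: (T0.a,T1.a)
[PSO] allowed = {00 01 10 11}
PSO∖claimed = {11}

missing: T0.a=1 T1.a=1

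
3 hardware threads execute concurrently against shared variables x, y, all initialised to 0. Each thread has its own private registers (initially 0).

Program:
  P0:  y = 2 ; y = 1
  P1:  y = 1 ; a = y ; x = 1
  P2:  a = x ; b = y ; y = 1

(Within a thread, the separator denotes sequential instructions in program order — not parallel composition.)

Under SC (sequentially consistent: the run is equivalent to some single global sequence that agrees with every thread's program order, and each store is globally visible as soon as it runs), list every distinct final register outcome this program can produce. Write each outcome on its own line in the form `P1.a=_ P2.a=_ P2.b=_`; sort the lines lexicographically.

outcome vector order: (P1.a,P2.a,P2.b)
|SC outcomes| = 10

P1.a=1 P2.a=0 P2.b=0
P1.a=1 P2.a=0 P2.b=1
P1.a=1 P2.a=0 P2.b=2
P1.a=1 P2.a=1 P2.b=1
P1.a=1 P2.a=1 P2.b=2
P1.a=2 P2.a=0 P2.b=0
P1.a=2 P2.a=0 P2.b=1
P1.a=2 P2.a=0 P2.b=2
P1.a=2 P2.a=1 P2.b=1
P1.a=2 P2.a=1 P2.b=2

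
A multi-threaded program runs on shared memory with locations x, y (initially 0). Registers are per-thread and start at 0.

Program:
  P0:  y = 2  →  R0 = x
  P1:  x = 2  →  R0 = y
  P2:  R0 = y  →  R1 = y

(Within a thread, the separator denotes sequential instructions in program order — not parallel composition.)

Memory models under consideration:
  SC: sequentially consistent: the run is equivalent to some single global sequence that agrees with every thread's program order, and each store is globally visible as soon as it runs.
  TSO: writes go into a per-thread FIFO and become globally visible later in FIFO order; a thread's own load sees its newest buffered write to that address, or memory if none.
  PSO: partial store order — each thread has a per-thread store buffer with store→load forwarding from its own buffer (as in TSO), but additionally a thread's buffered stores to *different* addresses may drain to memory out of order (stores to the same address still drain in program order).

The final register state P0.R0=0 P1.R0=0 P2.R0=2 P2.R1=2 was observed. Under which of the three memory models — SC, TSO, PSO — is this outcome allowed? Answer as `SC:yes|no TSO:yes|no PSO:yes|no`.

SC:no TSO:yes PSO:yes

outcome vector order: (P0.R0,P1.R0,P2.R0,P2.R1)
[SC] allowed = {0200, 0202, 0222, 2000, 2002, 2022, 2200, 2202, 2222}
[TSO] allowed = {0000, 0002, 0022, 0200, 0202, 0222, 2000, 2002, 2022, 2200, 2202, 2222}
[PSO] allowed = {0000, 0002, 0022, 0200, 0202, 0222, 2000, 2002, 2022, 2200, 2202, 2222}
target 0022 ∈ {TSO,PSO}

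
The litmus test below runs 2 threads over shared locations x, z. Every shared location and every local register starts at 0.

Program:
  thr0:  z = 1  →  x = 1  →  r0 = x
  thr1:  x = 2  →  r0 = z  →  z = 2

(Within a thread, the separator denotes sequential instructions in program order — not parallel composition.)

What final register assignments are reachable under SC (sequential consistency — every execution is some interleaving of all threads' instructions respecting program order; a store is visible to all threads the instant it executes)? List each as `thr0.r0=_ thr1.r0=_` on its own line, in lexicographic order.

outcome vector order: (thr0.r0,thr1.r0)
|SC outcomes| = 3

thr0.r0=1 thr1.r0=0
thr0.r0=1 thr1.r0=1
thr0.r0=2 thr1.r0=1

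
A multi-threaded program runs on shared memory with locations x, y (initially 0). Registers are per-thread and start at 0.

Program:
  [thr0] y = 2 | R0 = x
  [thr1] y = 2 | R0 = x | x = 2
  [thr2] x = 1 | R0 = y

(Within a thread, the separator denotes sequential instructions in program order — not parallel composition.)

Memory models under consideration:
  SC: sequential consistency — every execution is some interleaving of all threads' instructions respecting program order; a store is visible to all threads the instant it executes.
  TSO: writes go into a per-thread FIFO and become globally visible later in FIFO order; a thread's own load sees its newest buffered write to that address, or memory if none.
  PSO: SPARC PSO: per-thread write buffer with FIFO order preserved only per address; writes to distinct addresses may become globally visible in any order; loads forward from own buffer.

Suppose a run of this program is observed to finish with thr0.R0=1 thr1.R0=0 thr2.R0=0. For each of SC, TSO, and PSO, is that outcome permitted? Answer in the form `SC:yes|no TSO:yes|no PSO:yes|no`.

SC:no TSO:yes PSO:yes

outcome vector order: (thr0.R0,thr1.R0,thr2.R0)
under SC → 0/0/2; 0/1/2; 1/0/2; 1/1/0; 1/1/2; 2/0/2; 2/1/0; 2/1/2
under TSO → 0/0/0; 0/0/2; 0/1/0; 0/1/2; 1/0/0; 1/0/2; 1/1/0; 1/1/2; 2/0/0; 2/0/2; 2/1/0; 2/1/2
under PSO → 0/0/0; 0/0/2; 0/1/0; 0/1/2; 1/0/0; 1/0/2; 1/1/0; 1/1/2; 2/0/0; 2/0/2; 2/1/0; 2/1/2
target 1/0/0 ∈ {TSO,PSO}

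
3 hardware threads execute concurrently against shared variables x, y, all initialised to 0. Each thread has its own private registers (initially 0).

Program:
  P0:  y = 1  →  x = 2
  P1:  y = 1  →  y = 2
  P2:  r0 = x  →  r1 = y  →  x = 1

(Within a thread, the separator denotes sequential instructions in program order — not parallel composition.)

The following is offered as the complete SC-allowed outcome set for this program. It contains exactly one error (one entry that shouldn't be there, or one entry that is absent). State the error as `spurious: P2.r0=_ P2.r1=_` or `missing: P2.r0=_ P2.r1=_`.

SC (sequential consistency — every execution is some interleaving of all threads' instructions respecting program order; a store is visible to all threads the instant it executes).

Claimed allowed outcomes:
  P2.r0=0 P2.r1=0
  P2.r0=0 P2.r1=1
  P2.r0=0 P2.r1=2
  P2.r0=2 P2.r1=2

missing: P2.r0=2 P2.r1=1

outcome vector order: (P2.r0,P2.r1)
SC (5): 00, 01, 02, 21, 22
SC∖claimed = {21}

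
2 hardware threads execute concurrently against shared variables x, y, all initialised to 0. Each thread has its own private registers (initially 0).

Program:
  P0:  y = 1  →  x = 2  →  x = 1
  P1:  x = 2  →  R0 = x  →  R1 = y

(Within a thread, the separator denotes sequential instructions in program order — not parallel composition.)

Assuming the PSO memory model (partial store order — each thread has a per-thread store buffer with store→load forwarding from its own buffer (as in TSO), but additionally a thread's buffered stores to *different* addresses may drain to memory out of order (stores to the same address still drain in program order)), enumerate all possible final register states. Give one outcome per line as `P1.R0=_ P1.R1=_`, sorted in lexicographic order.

outcome vector order: (P1.R0,P1.R1)
|PSO outcomes| = 4

P1.R0=1 P1.R1=0
P1.R0=1 P1.R1=1
P1.R0=2 P1.R1=0
P1.R0=2 P1.R1=1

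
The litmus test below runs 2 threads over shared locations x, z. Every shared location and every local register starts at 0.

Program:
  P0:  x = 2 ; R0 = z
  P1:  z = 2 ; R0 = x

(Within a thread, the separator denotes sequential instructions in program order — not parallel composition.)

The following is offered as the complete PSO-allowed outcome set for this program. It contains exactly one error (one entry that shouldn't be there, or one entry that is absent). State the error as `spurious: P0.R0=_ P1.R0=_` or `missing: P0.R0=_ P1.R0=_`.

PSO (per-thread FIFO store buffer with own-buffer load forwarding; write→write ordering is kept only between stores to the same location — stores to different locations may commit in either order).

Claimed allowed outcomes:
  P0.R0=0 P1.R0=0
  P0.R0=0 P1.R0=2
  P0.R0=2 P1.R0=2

outcome vector order: (P0.R0,P1.R0)
PSO (4): <0 0> <0 2> <2 0> <2 2>
PSO∖claimed = {<2 0>}

missing: P0.R0=2 P1.R0=0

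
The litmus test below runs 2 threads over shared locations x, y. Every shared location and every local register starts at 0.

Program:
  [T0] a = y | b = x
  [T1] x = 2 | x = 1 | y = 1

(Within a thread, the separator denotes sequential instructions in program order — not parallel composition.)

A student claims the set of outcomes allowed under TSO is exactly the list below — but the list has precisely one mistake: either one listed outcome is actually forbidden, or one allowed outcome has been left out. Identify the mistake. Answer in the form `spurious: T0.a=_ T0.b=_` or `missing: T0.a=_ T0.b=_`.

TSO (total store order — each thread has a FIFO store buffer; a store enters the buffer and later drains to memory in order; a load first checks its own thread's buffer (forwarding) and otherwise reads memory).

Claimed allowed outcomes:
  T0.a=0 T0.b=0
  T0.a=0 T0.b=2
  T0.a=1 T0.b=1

missing: T0.a=0 T0.b=1

outcome vector order: (T0.a,T0.b)
TSO: 4 outcomes — {(0,0) (0,1) (0,2) (1,1)}
TSO∖claimed = {(0,1)}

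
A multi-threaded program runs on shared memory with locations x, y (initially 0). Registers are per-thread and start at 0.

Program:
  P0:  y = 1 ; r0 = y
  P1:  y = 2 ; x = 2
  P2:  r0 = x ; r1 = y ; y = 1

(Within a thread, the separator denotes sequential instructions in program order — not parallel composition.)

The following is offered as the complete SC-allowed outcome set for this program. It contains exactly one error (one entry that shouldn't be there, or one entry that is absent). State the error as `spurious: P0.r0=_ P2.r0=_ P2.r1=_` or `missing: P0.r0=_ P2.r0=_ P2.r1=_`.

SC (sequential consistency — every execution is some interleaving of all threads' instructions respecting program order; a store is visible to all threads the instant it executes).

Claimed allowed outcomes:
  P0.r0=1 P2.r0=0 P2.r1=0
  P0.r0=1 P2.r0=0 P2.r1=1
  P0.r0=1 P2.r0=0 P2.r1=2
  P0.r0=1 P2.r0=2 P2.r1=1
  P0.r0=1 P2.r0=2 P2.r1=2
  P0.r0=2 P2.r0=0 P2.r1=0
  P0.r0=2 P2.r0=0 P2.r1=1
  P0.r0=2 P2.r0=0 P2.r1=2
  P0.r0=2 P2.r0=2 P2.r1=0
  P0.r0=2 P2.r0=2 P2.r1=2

outcome vector order: (P0.r0,P2.r0,P2.r1)
SC: 9 outcomes — {(1,0,0), (1,0,1), (1,0,2), (1,2,1), (1,2,2), (2,0,0), (2,0,1), (2,0,2), (2,2,2)}
claimed∖SC = {(2,2,0)}

spurious: P0.r0=2 P2.r0=2 P2.r1=0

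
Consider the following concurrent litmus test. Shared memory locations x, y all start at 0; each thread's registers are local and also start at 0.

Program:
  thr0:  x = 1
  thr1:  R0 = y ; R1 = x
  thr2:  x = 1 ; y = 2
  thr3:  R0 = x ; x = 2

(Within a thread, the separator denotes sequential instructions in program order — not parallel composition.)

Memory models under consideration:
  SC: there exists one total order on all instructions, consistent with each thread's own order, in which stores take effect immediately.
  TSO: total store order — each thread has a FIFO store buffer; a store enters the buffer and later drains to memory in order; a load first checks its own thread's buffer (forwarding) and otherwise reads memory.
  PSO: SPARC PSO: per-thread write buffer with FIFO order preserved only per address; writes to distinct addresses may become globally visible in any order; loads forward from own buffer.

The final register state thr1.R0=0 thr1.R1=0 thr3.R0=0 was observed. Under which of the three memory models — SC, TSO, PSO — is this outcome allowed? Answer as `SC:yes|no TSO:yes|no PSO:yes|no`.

outcome vector order: (thr1.R0,thr1.R1,thr3.R0)
SC: 10 outcomes — {000 001 010 011 020 021 210 211 220 221}
TSO: 10 outcomes — {000 001 010 011 020 021 210 211 220 221}
PSO: 12 outcomes — {000 001 010 011 020 021 200 201 210 211 220 221}
target 000 ∈ {SC,TSO,PSO}

SC:yes TSO:yes PSO:yes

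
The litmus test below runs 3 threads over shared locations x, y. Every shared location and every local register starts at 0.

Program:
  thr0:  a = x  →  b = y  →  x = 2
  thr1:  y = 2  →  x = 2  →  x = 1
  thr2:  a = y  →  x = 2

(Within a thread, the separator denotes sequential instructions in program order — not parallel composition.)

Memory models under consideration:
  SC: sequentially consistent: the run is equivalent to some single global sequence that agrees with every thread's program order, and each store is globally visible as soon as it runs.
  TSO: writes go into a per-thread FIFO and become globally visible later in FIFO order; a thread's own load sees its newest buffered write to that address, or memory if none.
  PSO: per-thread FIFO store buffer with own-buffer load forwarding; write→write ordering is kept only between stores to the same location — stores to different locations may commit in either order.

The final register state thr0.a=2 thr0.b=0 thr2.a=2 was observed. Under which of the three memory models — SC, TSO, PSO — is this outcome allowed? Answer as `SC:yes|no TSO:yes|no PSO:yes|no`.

SC:no TSO:no PSO:yes

outcome vector order: (thr0.a,thr0.b,thr2.a)
[SC] allowed = {0/0/0 0/0/2 0/2/0 0/2/2 1/2/0 1/2/2 2/0/0 2/2/0 2/2/2}
[TSO] allowed = {0/0/0 0/0/2 0/2/0 0/2/2 1/2/0 1/2/2 2/0/0 2/2/0 2/2/2}
[PSO] allowed = {0/0/0 0/0/2 0/2/0 0/2/2 1/0/0 1/0/2 1/2/0 1/2/2 2/0/0 2/0/2 2/2/0 2/2/2}
target 2/0/2 ∈ {PSO}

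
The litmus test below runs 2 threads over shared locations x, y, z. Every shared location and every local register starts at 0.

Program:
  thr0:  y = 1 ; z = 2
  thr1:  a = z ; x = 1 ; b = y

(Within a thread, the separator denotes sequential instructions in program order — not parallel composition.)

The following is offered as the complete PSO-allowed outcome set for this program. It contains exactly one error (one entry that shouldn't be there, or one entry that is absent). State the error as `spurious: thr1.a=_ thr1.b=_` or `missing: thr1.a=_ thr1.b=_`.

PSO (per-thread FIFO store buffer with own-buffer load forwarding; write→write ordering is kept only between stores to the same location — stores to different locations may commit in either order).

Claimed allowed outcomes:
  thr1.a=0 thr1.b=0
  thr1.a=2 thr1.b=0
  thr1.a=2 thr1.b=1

outcome vector order: (thr1.a,thr1.b)
PSO: 4 outcomes — {0/0 0/1 2/0 2/1}
PSO∖claimed = {0/1}

missing: thr1.a=0 thr1.b=1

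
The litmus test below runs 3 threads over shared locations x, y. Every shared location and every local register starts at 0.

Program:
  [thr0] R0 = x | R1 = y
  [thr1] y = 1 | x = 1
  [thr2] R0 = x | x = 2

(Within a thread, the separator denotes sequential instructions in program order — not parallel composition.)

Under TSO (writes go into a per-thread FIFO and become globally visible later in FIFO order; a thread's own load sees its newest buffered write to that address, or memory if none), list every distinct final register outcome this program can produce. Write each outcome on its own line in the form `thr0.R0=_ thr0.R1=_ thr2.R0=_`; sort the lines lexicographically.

thr0.R0=0 thr0.R1=0 thr2.R0=0
thr0.R0=0 thr0.R1=0 thr2.R0=1
thr0.R0=0 thr0.R1=1 thr2.R0=0
thr0.R0=0 thr0.R1=1 thr2.R0=1
thr0.R0=1 thr0.R1=1 thr2.R0=0
thr0.R0=1 thr0.R1=1 thr2.R0=1
thr0.R0=2 thr0.R1=0 thr2.R0=0
thr0.R0=2 thr0.R1=1 thr2.R0=0
thr0.R0=2 thr0.R1=1 thr2.R0=1

outcome vector order: (thr0.R0,thr0.R1,thr2.R0)
|TSO outcomes| = 9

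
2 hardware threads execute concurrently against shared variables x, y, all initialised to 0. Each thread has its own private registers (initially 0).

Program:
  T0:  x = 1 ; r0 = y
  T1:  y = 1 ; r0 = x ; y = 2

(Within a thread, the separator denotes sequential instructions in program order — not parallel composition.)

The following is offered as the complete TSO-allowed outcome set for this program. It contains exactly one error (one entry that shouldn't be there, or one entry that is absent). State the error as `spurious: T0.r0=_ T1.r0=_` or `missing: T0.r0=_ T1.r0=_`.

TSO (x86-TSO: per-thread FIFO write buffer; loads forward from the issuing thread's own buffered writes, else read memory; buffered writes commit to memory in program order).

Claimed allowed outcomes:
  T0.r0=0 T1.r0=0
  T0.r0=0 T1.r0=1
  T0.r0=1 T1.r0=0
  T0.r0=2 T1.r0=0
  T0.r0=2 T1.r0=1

missing: T0.r0=1 T1.r0=1

outcome vector order: (T0.r0,T1.r0)
TSO (6): 00, 01, 10, 11, 20, 21
TSO∖claimed = {11}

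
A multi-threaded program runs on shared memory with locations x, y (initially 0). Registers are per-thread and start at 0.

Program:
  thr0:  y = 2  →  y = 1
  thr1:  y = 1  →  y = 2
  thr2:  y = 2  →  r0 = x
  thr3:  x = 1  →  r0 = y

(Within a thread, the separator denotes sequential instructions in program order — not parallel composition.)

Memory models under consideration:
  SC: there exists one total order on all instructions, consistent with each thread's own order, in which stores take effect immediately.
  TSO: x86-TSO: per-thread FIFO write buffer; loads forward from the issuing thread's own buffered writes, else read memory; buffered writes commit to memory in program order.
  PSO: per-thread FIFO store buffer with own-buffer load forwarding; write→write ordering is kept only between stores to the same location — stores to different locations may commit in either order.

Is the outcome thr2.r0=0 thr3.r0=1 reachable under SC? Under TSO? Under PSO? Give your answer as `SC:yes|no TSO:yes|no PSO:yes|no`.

SC:yes TSO:yes PSO:yes

outcome vector order: (thr2.r0,thr3.r0)
under SC → (0,1) (0,2) (1,0) (1,1) (1,2)
under TSO → (0,0) (0,1) (0,2) (1,0) (1,1) (1,2)
under PSO → (0,0) (0,1) (0,2) (1,0) (1,1) (1,2)
target (0,1) ∈ {SC,TSO,PSO}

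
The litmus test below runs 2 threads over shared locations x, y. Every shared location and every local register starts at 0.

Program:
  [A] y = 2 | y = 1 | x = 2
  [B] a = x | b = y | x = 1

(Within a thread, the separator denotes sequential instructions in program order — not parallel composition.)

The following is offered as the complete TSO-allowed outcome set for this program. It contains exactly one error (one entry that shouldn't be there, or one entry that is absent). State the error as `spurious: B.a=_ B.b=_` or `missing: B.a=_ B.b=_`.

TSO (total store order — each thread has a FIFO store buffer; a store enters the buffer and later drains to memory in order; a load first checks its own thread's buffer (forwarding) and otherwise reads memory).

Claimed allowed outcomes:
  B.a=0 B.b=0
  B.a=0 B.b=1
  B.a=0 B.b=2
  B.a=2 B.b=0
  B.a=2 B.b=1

spurious: B.a=2 B.b=0

outcome vector order: (B.a,B.b)
TSO (4): (0,0) (0,1) (0,2) (2,1)
claimed∖TSO = {(2,0)}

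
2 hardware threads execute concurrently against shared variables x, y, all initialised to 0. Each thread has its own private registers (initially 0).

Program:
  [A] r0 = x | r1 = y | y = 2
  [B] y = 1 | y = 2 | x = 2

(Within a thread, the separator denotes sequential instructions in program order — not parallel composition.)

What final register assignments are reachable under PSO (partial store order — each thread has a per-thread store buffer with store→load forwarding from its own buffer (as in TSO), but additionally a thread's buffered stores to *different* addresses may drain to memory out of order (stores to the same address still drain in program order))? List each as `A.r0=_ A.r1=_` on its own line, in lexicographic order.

A.r0=0 A.r1=0
A.r0=0 A.r1=1
A.r0=0 A.r1=2
A.r0=2 A.r1=0
A.r0=2 A.r1=1
A.r0=2 A.r1=2

outcome vector order: (A.r0,A.r1)
|PSO outcomes| = 6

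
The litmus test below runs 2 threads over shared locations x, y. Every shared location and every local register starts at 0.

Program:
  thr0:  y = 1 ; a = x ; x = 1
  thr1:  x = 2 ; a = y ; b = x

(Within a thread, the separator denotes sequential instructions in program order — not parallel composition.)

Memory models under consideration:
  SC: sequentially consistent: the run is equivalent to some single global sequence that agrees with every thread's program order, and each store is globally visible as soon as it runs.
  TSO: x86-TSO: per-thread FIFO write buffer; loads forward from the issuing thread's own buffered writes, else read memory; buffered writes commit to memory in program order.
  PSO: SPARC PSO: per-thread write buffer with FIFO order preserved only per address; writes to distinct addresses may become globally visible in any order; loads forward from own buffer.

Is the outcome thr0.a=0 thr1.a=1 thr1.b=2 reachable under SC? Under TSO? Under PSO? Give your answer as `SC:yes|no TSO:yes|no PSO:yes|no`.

SC:yes TSO:yes PSO:yes

outcome vector order: (thr0.a,thr1.a,thr1.b)
under SC → 011 012 201 202 211 212
under TSO → 001 002 011 012 201 202 211 212
under PSO → 001 002 011 012 201 202 211 212
target 012 ∈ {SC,TSO,PSO}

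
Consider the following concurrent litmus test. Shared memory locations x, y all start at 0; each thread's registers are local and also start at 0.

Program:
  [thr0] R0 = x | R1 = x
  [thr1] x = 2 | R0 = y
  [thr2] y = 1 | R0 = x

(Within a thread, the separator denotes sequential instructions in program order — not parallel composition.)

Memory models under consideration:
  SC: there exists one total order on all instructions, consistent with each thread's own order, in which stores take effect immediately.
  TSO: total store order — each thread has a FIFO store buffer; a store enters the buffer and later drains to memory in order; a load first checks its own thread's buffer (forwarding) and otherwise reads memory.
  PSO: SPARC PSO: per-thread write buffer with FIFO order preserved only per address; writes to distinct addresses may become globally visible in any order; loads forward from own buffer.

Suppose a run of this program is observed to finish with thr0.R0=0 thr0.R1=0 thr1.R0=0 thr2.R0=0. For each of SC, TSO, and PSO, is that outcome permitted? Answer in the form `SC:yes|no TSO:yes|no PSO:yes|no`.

outcome vector order: (thr0.R0,thr0.R1,thr1.R0,thr2.R0)
SC: 9 outcomes — {(0,0,0,2); (0,0,1,0); (0,0,1,2); (0,2,0,2); (0,2,1,0); (0,2,1,2); (2,2,0,2); (2,2,1,0); (2,2,1,2)}
TSO: 12 outcomes — {(0,0,0,0); (0,0,0,2); (0,0,1,0); (0,0,1,2); (0,2,0,0); (0,2,0,2); (0,2,1,0); (0,2,1,2); (2,2,0,0); (2,2,0,2); (2,2,1,0); (2,2,1,2)}
PSO: 12 outcomes — {(0,0,0,0); (0,0,0,2); (0,0,1,0); (0,0,1,2); (0,2,0,0); (0,2,0,2); (0,2,1,0); (0,2,1,2); (2,2,0,0); (2,2,0,2); (2,2,1,0); (2,2,1,2)}
target (0,0,0,0) ∈ {TSO,PSO}

SC:no TSO:yes PSO:yes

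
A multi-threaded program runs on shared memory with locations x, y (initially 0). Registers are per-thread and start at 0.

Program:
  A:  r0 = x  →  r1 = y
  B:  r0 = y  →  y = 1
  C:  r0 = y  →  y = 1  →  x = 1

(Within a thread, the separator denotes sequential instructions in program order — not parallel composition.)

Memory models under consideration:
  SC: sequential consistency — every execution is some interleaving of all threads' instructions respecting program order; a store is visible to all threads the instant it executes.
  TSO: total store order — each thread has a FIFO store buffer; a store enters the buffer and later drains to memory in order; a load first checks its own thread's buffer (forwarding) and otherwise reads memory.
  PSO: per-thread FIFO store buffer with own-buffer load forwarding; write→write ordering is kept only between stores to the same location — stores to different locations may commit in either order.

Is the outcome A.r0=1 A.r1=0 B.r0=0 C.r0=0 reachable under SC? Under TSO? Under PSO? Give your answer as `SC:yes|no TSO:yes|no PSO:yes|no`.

SC:no TSO:no PSO:yes

outcome vector order: (A.r0,A.r1,B.r0,C.r0)
SC (9): <0 0 0 0>, <0 0 0 1>, <0 0 1 0>, <0 1 0 0>, <0 1 0 1>, <0 1 1 0>, <1 1 0 0>, <1 1 0 1>, <1 1 1 0>
TSO (9): <0 0 0 0>, <0 0 0 1>, <0 0 1 0>, <0 1 0 0>, <0 1 0 1>, <0 1 1 0>, <1 1 0 0>, <1 1 0 1>, <1 1 1 0>
PSO (11): <0 0 0 0>, <0 0 0 1>, <0 0 1 0>, <0 1 0 0>, <0 1 0 1>, <0 1 1 0>, <1 0 0 0>, <1 0 1 0>, <1 1 0 0>, <1 1 0 1>, <1 1 1 0>
target <1 0 0 0> ∈ {PSO}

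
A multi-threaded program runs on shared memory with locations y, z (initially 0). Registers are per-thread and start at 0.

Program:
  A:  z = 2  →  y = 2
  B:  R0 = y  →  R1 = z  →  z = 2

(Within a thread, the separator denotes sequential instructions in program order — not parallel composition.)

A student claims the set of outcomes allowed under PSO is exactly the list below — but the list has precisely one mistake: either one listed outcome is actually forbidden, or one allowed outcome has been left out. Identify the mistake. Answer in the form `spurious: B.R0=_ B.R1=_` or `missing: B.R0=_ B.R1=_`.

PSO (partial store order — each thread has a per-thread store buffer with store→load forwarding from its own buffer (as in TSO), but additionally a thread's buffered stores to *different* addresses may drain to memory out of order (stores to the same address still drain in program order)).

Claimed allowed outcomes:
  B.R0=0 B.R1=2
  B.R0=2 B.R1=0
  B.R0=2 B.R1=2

outcome vector order: (B.R0,B.R1)
[PSO] allowed = {0/0; 0/2; 2/0; 2/2}
PSO∖claimed = {0/0}

missing: B.R0=0 B.R1=0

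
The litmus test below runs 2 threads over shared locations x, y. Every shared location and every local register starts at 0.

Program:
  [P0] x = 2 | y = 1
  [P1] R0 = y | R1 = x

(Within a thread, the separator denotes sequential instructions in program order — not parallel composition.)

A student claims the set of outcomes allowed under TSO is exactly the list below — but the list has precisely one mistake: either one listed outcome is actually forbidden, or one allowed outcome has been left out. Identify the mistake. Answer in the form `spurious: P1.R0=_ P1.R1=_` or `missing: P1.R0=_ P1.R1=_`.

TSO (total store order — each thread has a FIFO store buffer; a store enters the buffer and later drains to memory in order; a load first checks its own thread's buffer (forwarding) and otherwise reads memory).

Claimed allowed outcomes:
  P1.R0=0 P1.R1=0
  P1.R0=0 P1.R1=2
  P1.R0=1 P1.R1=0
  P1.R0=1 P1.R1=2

spurious: P1.R0=1 P1.R1=0

outcome vector order: (P1.R0,P1.R1)
TSO: 3 outcomes — {(0,0) (0,2) (1,2)}
claimed∖TSO = {(1,0)}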